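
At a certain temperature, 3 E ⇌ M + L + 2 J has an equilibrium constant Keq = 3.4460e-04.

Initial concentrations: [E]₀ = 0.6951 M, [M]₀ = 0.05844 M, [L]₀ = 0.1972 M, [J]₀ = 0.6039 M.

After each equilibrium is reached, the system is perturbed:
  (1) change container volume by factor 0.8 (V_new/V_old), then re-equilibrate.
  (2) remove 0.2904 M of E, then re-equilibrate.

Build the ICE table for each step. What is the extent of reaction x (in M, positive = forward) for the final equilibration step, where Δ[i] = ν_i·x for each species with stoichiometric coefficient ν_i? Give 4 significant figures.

Q₀ = 0.01251 vs Keq = 3.4460e-04 ⇒ Q>K, reverse
Step 1:
                    E           M           L           J
  I            0.6951     0.05844      0.1972      0.6039
  C            0.1575    -0.05251    -0.05251      -0.105
  E            0.8526    0.005931      0.1447      0.4989
  solve Keq expr → x = -0.05251; check Q = 3.4460e-04
Then change container volume by factor 0.8 (V_new/V_old).
Step 2:
                    E           M           L           J
  I             1.066    0.007414      0.1809      0.6236
  C          0.003962   -0.001321   -0.001321   -0.002642
  E              1.07    0.006093      0.1795       0.621
  solve Keq expr → x = -0.001321; check Q = 3.4460e-04
Then remove 0.2904 M of E.
Step 3:
                    E           M           L           J
  I            0.7793    0.006093      0.1795       0.621
  C            0.0106   -0.003533   -0.003533   -0.007065
  E            0.7899    0.002561       0.176      0.6139
  solve Keq expr → x = -0.003533; check Q = 3.4460e-04

x = -0.003533 M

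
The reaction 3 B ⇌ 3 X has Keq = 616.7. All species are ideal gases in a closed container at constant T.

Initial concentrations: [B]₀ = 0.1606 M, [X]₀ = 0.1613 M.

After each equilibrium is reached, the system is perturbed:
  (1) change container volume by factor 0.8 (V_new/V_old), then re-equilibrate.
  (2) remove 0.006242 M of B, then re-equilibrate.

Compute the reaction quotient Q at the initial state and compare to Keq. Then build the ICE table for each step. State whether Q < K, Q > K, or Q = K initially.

Q₀ = 1.013 vs Keq = 616.7 ⇒ Q<K, forward
Step 1:
                    B           X
  Initial      0.1606      0.1613
  Change      -0.1268      0.1268
  Equil       0.03384      0.2881
  solve Keq expr → x = 0.04225; check Q = 616.7
Then change container volume by factor 0.8 (V_new/V_old).
Step 2:
                    B           X
  Initial      0.0423      0.3601
  Change            0           0
  Equil        0.0423      0.3601
  solve Keq expr → x = 0; check Q = 616.7
Then remove 0.006242 M of B.
Step 3:
                    B           X
  Initial     0.03606      0.3601
  Change     0.005586   -0.005586
  Equil       0.04165      0.3545
  solve Keq expr → x = -0.001862; check Q = 616.7

Q₀ = 1.013; Q < K (proceeds forward)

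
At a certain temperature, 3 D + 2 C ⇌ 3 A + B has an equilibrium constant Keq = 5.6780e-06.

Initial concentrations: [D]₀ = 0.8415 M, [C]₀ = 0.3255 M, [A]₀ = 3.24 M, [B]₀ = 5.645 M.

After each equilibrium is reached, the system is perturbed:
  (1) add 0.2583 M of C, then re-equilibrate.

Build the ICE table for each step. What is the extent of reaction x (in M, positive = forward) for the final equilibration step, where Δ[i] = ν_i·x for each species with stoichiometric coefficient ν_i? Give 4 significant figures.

x = 0.001739 M

Q₀ = 3041 vs Keq = 5.6780e-06 ⇒ Q>K, reverse
Step 1:
                   D          C          A          B
  I           0.8415     0.3255       3.24      5.645
  C            3.162      2.108     -3.162     -1.054
  E            4.004      2.434    0.07776      4.591
  solve Keq expr → x = -1.054; check Q = 5.6780e-06
Then add 0.2583 M of C.
Step 2:
                   D          C          A          B
  I            4.004      2.692    0.07776      4.591
  C        -0.005218  -0.003479   0.005218   0.001739
  E            3.999      2.688    0.08298      4.593
  solve Keq expr → x = 0.001739; check Q = 5.6780e-06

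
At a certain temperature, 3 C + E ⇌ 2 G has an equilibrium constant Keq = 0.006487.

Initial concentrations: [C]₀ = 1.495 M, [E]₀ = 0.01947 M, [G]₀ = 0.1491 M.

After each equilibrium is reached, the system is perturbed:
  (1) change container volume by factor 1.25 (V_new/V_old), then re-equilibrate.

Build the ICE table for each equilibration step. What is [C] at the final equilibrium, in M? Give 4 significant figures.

Q₀ = 0.3417 vs Keq = 0.006487 ⇒ Q>K, reverse
Step 1:
                   C          E          G
  init         1.495    0.01947     0.1491
  Δ           0.1553    0.05176    -0.1035
  eq            1.65    0.07123    0.04557
  solve Keq expr → x = -0.05176; check Q = 0.006487
Then change container volume by factor 1.25 (V_new/V_old).
Step 2:
                   C          E          G
  init          1.32    0.05699    0.03646
  Δ          0.00929   0.003097  -0.006193
  eq            1.33    0.06008    0.03027
  solve Keq expr → x = -0.003097; check Q = 0.006487

[C]_eq = 1.33 M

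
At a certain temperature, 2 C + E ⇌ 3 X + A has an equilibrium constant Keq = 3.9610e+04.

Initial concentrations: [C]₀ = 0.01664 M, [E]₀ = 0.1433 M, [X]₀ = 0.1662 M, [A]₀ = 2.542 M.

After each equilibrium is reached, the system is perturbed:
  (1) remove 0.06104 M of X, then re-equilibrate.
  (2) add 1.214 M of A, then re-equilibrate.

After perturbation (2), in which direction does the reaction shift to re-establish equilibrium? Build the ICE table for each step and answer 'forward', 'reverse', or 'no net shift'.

Q₀ = 294.1 vs Keq = 3.9610e+04 ⇒ Q<K, forward
Step 1:
                    C           E           X           A
  init        0.01664      0.1433      0.1662       2.542
  Δ          -0.01486   -0.007429     0.02229    0.007429
  eq         0.001781      0.1359      0.1885       2.549
  solve Keq expr → x = 0.007429; check Q = 3.9610e+04
Then remove 0.06104 M of X.
Step 2:
                    C           E           X           A
  init       0.001781      0.1359      0.1274       2.549
  Δ       -7.7570e-04 -3.8785e-04    0.001164  3.8785e-04
  eq         0.001005      0.1355      0.1286        2.55
  solve Keq expr → x = 3.8785e-04; check Q = 3.9610e+04
Then add 1.214 M of A.
Step 3:
                    C           E           X           A
  init       0.001005      0.1355      0.1286       3.764
  Δ        2.1111e-04  1.0556e-04 -3.1667e-04 -1.0556e-04
  eq         0.001216      0.1356      0.1283       3.764
  solve Keq expr → x = -1.0556e-04; check Q = 3.9610e+04

Direction: reverse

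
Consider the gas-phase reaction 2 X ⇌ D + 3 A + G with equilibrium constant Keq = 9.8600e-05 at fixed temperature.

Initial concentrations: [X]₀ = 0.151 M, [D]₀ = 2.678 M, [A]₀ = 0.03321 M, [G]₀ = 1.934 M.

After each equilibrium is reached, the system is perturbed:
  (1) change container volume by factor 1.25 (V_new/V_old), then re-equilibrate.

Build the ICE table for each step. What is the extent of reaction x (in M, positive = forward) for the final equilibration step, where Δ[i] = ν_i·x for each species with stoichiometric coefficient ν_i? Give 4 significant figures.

x = 5.2793e-04 M

Q₀ = 0.00832 vs Keq = 9.8600e-05 ⇒ Q>K, reverse
Step 1:
                    X           D           A           G
  I             0.151       2.678     0.03321       1.934
  C           0.01671   -0.008356    -0.02507   -0.008356
  E            0.1677        2.67    0.008141       1.926
  solve Keq expr → x = -0.008356; check Q = 9.8600e-05
Then change container volume by factor 1.25 (V_new/V_old).
Step 2:
                    X           D           A           G
  I            0.1342       2.136    0.006513       1.541
  C         -0.001056  5.2793e-04    0.001584  5.2793e-04
  E            0.1331       2.136    0.008096       1.541
  solve Keq expr → x = 5.2793e-04; check Q = 9.8600e-05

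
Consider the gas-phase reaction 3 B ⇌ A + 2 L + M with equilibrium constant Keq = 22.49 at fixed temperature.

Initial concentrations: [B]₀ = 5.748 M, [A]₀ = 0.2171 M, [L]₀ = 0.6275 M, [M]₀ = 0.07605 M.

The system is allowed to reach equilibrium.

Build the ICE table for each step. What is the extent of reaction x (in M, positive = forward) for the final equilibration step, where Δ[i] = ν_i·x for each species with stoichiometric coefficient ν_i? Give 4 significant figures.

x = 1.521 M

Q₀ = 3.4232e-05 vs Keq = 22.49 ⇒ Q<K, forward
Step 1:
                  B         A         L         M
  I           5.748    0.2171    0.6275   0.07605
  C          -4.563     1.521     3.042     1.521
  E           1.185     1.738      3.67     1.597
  solve Keq expr → x = 1.521; check Q = 22.49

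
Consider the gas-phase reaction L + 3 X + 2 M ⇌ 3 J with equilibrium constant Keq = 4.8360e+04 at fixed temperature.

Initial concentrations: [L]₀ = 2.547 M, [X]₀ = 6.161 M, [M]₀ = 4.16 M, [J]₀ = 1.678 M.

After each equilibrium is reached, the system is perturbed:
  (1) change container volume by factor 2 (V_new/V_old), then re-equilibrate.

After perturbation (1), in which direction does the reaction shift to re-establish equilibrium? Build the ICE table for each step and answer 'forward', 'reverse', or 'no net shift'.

Direction: reverse

Q₀ = 4.5836e-04 vs Keq = 4.8360e+04 ⇒ Q<K, forward
Step 1:
                  L         X         M         J
  init        2.547     6.161      4.16     1.678
  Δ            -1.9    -5.699    -3.799     5.699
  eq         0.6473     0.462    0.3607     7.377
  solve Keq expr → x = 1.9; check Q = 4.8360e+04
Then change container volume by factor 2 (V_new/V_old).
Step 2:
                  L         X         M         J
  init       0.3237     0.231    0.1803     3.689
  Δ         0.03731    0.1119   0.07462   -0.1119
  eq          0.361    0.3429    0.2549     3.577
  solve Keq expr → x = -0.03731; check Q = 4.8360e+04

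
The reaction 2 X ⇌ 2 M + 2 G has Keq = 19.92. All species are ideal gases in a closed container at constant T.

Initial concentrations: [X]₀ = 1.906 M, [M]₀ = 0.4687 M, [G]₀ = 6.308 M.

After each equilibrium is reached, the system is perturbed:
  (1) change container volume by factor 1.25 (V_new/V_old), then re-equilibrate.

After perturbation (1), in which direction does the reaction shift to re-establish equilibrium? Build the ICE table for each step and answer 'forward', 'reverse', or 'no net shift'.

Direction: forward

Q₀ = 2.406 vs Keq = 19.92 ⇒ Q<K, forward
Step 1:
                    X           M           G
  init          1.906      0.4687       6.308
  Δ           -0.4738      0.4738      0.4738
  eq            1.432      0.9425       6.782
  solve Keq expr → x = 0.2369; check Q = 19.92
Then change container volume by factor 1.25 (V_new/V_old).
Step 2:
                    X           M           G
  init          1.146       0.754       5.425
  Δ          -0.09524     0.09524     0.09524
  eq             1.05      0.8493       5.521
  solve Keq expr → x = 0.04762; check Q = 19.92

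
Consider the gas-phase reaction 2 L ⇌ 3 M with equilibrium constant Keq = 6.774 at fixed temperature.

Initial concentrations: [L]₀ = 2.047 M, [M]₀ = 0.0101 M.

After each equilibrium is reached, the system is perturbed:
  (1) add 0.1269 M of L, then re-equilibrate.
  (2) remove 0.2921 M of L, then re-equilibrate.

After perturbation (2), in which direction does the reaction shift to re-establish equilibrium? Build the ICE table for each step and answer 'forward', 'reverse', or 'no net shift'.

Direction: reverse

Q₀ = 2.4588e-07 vs Keq = 6.774 ⇒ Q<K, forward
Step 1:
                   L          M
  Initial      2.047     0.0101
  Change      -1.159      1.738
  Equil       0.8882      1.748
  solve Keq expr → x = 0.5794; check Q = 6.774
Then add 0.1269 M of L.
Step 2:
                   L          M
  Initial      1.015      1.748
  Change    -0.05882    0.08823
  Equil       0.9563      1.837
  solve Keq expr → x = 0.02941; check Q = 6.774
Then remove 0.2921 M of L.
Step 3:
                   L          M
  Initial     0.6642      1.837
  Change      0.1366    -0.2049
  Equil       0.8008      1.632
  solve Keq expr → x = -0.0683; check Q = 6.774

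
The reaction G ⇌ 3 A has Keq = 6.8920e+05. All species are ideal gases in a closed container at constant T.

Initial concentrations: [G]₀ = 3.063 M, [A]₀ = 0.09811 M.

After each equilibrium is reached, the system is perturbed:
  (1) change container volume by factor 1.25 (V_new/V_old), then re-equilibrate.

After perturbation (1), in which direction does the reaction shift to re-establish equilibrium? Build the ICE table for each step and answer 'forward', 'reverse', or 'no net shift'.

Q₀ = 3.0831e-04 vs Keq = 6.8920e+05 ⇒ Q<K, forward
Step 1:
                    G           A
  Initial       3.063     0.09811
  Change       -3.062       9.186
  Equil      0.001161       9.284
  solve Keq expr → x = 3.062; check Q = 6.8920e+05
Then change container volume by factor 1.25 (V_new/V_old).
Step 2:
                    G           A
  Initial  9.2875e-04       7.427
  Change  -3.3411e-04    0.001002
  Equil    5.9464e-04       7.428
  solve Keq expr → x = 3.3411e-04; check Q = 6.8920e+05

Direction: forward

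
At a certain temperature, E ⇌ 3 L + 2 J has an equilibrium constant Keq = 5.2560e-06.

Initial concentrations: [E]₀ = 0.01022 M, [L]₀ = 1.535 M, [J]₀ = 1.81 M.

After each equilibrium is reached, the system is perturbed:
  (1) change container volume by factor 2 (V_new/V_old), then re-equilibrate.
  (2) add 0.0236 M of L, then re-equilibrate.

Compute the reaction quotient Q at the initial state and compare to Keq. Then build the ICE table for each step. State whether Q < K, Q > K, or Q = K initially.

Q₀ = 1159; Q > K (proceeds reverse)

Q₀ = 1159 vs Keq = 5.2560e-06 ⇒ Q>K, reverse
Step 1:
                    E           L           J
  Initial     0.01022       1.535        1.81
  Change       0.5063      -1.519      -1.013
  Equil        0.5165     0.01622      0.7975
  solve Keq expr → x = -0.5063; check Q = 5.2560e-06
Then change container volume by factor 2 (V_new/V_old).
Step 2:
                    E           L           J
  Initial      0.2582    0.008111      0.3987
  Change    -0.003985     0.01195     0.00797
  Equil        0.2543     0.02007      0.4067
  solve Keq expr → x = 0.003985; check Q = 5.2560e-06
Then add 0.0236 M of L.
Step 3:
                    E           L           J
  Initial      0.2543     0.04367      0.4067
  Change     0.007626    -0.02288    -0.01525
  Equil        0.2619     0.02079      0.3915
  solve Keq expr → x = -0.007626; check Q = 5.2560e-06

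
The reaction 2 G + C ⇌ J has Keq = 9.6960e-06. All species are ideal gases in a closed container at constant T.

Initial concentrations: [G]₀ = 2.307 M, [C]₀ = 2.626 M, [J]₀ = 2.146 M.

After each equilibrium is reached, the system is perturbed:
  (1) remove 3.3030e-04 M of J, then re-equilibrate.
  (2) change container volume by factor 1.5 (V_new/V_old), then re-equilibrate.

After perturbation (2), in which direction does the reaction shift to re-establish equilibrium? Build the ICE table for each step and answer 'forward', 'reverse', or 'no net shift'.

Direction: reverse

Q₀ = 0.1535 vs Keq = 9.6960e-06 ⇒ Q>K, reverse
Step 1:
                   G          C          J
  init         2.307      2.626      2.146
  Δ            4.288      2.144     -2.144
  eq           6.595       4.77   0.002012
  solve Keq expr → x = -2.144; check Q = 9.6960e-06
Then remove 3.3030e-04 M of J.
Step 2:
                   G          C          J
  init         6.595       4.77   0.001681
  Δ       -6.5952e-04 -3.2976e-04 3.2976e-04
  eq           6.594       4.77   0.002011
  solve Keq expr → x = 3.2976e-04; check Q = 9.6960e-06
Then change container volume by factor 1.5 (V_new/V_old).
Step 3:
                   G          C          J
  init         4.396       3.18   0.001341
  Δ         0.001489 7.4428e-04 -7.4428e-04
  eq           4.398      3.181 5.9641e-04
  solve Keq expr → x = -7.4428e-04; check Q = 9.6960e-06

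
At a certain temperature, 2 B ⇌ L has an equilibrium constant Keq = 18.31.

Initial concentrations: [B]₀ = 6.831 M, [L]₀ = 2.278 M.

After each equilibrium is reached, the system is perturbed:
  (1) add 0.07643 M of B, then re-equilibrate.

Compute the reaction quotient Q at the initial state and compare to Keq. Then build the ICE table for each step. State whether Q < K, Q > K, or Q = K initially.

Q₀ = 0.04882; Q < K (proceeds forward)

Q₀ = 0.04882 vs Keq = 18.31 ⇒ Q<K, forward
Step 1:
                    B           L
  I             6.831       2.278
  C            -6.287       3.143
  E            0.5441       5.421
  solve Keq expr → x = 3.143; check Q = 18.31
Then add 0.07643 M of B.
Step 2:
                    B           L
  I            0.6206       5.421
  C          -0.07456     0.03728
  E             0.546       5.459
  solve Keq expr → x = 0.03728; check Q = 18.31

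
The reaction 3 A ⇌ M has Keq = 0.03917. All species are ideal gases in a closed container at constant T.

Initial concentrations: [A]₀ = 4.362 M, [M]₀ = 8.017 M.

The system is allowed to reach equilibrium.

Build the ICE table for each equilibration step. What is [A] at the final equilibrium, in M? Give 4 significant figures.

[A]_eq = 5.775 M

Q₀ = 0.0966 vs Keq = 0.03917 ⇒ Q>K, reverse
Step 1:
                    A           M
  init          4.362       8.017
  Δ             1.413     -0.4711
  eq            5.775       7.546
  solve Keq expr → x = -0.4711; check Q = 0.03917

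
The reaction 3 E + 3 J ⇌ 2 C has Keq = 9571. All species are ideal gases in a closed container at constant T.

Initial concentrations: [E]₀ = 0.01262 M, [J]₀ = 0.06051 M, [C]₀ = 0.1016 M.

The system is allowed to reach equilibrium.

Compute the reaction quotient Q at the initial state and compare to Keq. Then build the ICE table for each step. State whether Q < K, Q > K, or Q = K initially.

Q₀ = 2.3181e+07 vs Keq = 9571 ⇒ Q>K, reverse
Step 1:
                   E          J          C
  I          0.01262    0.06051     0.1016
  C          0.05414    0.05414   -0.03609
  E          0.06676     0.1146    0.06551
  solve Keq expr → x = -0.01805; check Q = 9571

Q₀ = 2.3181e+07; Q > K (proceeds reverse)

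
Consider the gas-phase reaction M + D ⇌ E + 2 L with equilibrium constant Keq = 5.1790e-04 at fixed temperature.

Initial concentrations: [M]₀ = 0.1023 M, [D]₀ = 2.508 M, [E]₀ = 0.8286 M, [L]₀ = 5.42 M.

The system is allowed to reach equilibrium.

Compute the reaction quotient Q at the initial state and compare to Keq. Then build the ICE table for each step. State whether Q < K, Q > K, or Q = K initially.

Q₀ = 94.87; Q > K (proceeds reverse)

Q₀ = 94.87 vs Keq = 5.1790e-04 ⇒ Q>K, reverse
Step 1:
                   M          D          E          L
  init        0.1023      2.508     0.8286       5.42
  Δ           0.8285     0.8285    -0.8285     -1.657
  eq          0.9308      3.336 1.1358e-04      3.763
  solve Keq expr → x = -0.8285; check Q = 5.1790e-04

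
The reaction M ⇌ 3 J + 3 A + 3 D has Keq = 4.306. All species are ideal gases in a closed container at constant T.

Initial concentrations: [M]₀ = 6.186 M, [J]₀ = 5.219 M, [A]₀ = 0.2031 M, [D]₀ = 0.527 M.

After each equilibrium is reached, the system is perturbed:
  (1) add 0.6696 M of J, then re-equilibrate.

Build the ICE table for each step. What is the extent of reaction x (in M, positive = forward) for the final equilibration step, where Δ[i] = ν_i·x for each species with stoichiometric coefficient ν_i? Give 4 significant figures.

Q₀ = 0.02818 vs Keq = 4.306 ⇒ Q<K, forward
Step 1:
                    M           J           A           D
  init          6.186       5.219      0.2031       0.527
  Δ           -0.1268      0.3805      0.3805      0.3805
  eq            6.059         5.6      0.5836      0.9075
  solve Keq expr → x = 0.1268; check Q = 4.306
Then add 0.6696 M of J.
Step 2:
                    M           J           A           D
  init          6.059       6.269      0.5836      0.9075
  Δ           0.01225    -0.03676    -0.03676    -0.03676
  eq            6.071       6.232      0.5469      0.8708
  solve Keq expr → x = -0.01225; check Q = 4.306

x = -0.01225 M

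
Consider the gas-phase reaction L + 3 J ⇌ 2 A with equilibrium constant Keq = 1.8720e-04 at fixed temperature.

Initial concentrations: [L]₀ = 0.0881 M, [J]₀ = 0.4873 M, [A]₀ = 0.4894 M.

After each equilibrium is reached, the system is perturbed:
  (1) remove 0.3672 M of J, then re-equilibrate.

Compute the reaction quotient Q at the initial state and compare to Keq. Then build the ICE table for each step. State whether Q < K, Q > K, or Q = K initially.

Q₀ = 23.49 vs Keq = 1.8720e-04 ⇒ Q>K, reverse
Step 1:
                   L          J          A
  init        0.0881     0.4873     0.4894
  Δ           0.2395     0.7185     -0.479
  eq          0.3276      1.206    0.01037
  solve Keq expr → x = -0.2395; check Q = 1.8720e-04
Then remove 0.3672 M of J.
Step 2:
                   L          J          A
  init        0.3276     0.8386    0.01037
  Δ         0.002133     0.0064  -0.004267
  eq          0.3297      0.845   0.006103
  solve Keq expr → x = -0.002133; check Q = 1.8720e-04

Q₀ = 23.49; Q > K (proceeds reverse)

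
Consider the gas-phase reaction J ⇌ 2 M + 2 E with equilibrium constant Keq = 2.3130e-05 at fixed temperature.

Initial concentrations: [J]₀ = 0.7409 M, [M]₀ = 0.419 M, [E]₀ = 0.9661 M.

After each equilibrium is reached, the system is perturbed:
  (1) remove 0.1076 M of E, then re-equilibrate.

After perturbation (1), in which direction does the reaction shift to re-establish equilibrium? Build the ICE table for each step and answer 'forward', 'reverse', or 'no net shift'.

Q₀ = 0.2212 vs Keq = 2.3130e-05 ⇒ Q>K, reverse
Step 1:
                   J          M          E
  Initial     0.7409      0.419     0.9661
  Change      0.2053    -0.4106    -0.4106
  Equil       0.9462   0.008421     0.5555
  solve Keq expr → x = -0.2053; check Q = 2.3130e-05
Then remove 0.1076 M of E.
Step 2:
                   J          M          E
  Initial     0.9462   0.008421     0.4479
  Change  -9.8588e-04   0.001972   0.001972
  Equil       0.9452    0.01039     0.4499
  solve Keq expr → x = 9.8588e-04; check Q = 2.3130e-05

Direction: forward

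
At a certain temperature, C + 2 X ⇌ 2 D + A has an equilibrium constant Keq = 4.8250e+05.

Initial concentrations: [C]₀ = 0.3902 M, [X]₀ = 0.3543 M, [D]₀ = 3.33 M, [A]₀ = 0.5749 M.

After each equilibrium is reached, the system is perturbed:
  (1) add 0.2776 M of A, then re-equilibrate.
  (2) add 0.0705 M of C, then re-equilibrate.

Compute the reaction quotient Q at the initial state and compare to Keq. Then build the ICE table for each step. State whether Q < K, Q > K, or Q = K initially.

Q₀ = 130.2 vs Keq = 4.8250e+05 ⇒ Q<K, forward
Step 1:
                    C           X           D           A
  Initial      0.3902      0.3543        3.33      0.5749
  Change      -0.1723     -0.3445      0.3445      0.1723
  Equil        0.2179    0.009794       3.675      0.7472
  solve Keq expr → x = 0.1723; check Q = 4.8250e+05
Then add 0.2776 M of A.
Step 2:
                    C           X           D           A
  Initial      0.2179    0.009794       3.675       1.025
  Change   8.2241e-04    0.001645   -0.001645 -8.2241e-04
  Equil        0.2188     0.01144       3.673       1.024
  solve Keq expr → x = -8.2241e-04; check Q = 4.8250e+05
Then add 0.0705 M of C.
Step 3:
                    C           X           D           A
  Initial      0.2893     0.01144       3.673       1.024
  Change  -7.3546e-04   -0.001471    0.001471  7.3546e-04
  Equil        0.2885    0.009968       3.674       1.025
  solve Keq expr → x = 7.3546e-04; check Q = 4.8250e+05

Q₀ = 130.2; Q < K (proceeds forward)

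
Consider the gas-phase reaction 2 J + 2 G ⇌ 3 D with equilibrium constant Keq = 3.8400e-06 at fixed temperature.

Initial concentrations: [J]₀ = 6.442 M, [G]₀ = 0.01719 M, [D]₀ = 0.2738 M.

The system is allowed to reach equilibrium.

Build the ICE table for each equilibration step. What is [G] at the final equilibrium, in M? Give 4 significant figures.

[G]_eq = 0.1877 M

Q₀ = 1.674 vs Keq = 3.8400e-06 ⇒ Q>K, reverse
Step 1:
                  J         G         D
  I           6.442   0.01719    0.2738
  C          0.1705    0.1705   -0.2557
  E           6.612    0.1877   0.01808
  solve Keq expr → x = -0.08524; check Q = 3.8400e-06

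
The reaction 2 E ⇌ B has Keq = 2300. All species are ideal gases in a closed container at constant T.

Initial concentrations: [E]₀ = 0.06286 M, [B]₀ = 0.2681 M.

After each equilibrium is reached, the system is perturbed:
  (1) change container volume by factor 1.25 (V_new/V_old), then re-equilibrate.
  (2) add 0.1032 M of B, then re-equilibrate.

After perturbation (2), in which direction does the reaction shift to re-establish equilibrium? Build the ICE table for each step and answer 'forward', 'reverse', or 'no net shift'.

Q₀ = 67.85 vs Keq = 2300 ⇒ Q<K, forward
Step 1:
                  E         B
  I         0.06286    0.2681
  C        -0.05156   0.02578
  E          0.0113    0.2939
  solve Keq expr → x = 0.02578; check Q = 2300
Then change container volume by factor 1.25 (V_new/V_old).
Step 2:
                  E         B
  I        0.009043    0.2351
  C        0.001056 -5.2801e-04
  E          0.0101    0.2346
  solve Keq expr → x = -5.2801e-04; check Q = 2300
Then add 0.1032 M of B.
Step 3:
                  E         B
  I          0.0101    0.3378
  C        0.002002 -0.001001
  E          0.0121    0.3368
  solve Keq expr → x = -0.001001; check Q = 2300

Direction: reverse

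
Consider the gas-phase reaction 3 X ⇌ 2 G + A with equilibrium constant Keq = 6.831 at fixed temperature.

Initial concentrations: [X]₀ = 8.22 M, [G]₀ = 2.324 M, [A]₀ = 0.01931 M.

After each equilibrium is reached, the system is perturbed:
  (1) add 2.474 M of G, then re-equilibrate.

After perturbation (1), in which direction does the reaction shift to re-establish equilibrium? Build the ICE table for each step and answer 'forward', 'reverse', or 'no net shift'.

Direction: reverse

Q₀ = 1.8778e-04 vs Keq = 6.831 ⇒ Q<K, forward
Step 1:
                   X          G          A
  init          8.22      2.324    0.01931
  Δ           -5.955       3.97      1.985
  eq           2.265      6.294      2.004
  solve Keq expr → x = 1.985; check Q = 6.831
Then add 2.474 M of G.
Step 2:
                   X          G          A
  init         2.265      8.768      2.004
  Δ           0.4306    -0.2871    -0.1435
  eq           2.696      8.481      1.861
  solve Keq expr → x = -0.1435; check Q = 6.831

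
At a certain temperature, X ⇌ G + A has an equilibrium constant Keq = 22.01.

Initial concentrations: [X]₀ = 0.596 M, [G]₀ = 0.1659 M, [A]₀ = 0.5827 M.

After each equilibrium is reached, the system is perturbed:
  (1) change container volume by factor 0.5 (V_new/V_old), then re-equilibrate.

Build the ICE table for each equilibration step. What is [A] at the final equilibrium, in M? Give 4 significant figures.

Q₀ = 0.1622 vs Keq = 22.01 ⇒ Q<K, forward
Step 1:
                   X          G          A
  init         0.596     0.1659     0.5827
  Δ          -0.5584     0.5584     0.5584
  eq         0.03755     0.7243      1.141
  solve Keq expr → x = 0.5584; check Q = 22.01
Then change container volume by factor 0.5 (V_new/V_old).
Step 2:
                   X          G          A
  init       0.07511      1.449      2.282
  Δ          0.06438   -0.06438   -0.06438
  eq          0.1395      1.384      2.218
  solve Keq expr → x = -0.06438; check Q = 22.01

[A]_eq = 2.218 M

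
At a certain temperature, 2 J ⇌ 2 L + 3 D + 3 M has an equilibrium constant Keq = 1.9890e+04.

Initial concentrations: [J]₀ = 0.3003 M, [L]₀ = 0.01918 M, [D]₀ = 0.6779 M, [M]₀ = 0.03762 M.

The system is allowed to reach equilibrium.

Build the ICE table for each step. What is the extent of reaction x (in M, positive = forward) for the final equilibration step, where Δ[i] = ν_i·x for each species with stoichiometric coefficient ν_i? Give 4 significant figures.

x = 0.1497 M

Q₀ = 6.7661e-08 vs Keq = 1.9890e+04 ⇒ Q<K, forward
Step 1:
                    J           L           D           M
  init         0.3003     0.01918      0.6779     0.03762
  Δ           -0.2994      0.2994      0.4491      0.4491
  eq       9.1755e-04      0.3186       1.127      0.4867
  solve Keq expr → x = 0.1497; check Q = 1.9890e+04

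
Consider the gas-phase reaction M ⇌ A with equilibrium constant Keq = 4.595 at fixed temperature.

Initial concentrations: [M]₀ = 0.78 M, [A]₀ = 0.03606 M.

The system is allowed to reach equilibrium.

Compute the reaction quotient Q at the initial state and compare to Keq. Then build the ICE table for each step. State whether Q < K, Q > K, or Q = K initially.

Q₀ = 0.04623; Q < K (proceeds forward)

Q₀ = 0.04623 vs Keq = 4.595 ⇒ Q<K, forward
Step 1:
                  M         A
  init         0.78   0.03606
  Δ         -0.6341    0.6341
  eq         0.1459    0.6702
  solve Keq expr → x = 0.6341; check Q = 4.595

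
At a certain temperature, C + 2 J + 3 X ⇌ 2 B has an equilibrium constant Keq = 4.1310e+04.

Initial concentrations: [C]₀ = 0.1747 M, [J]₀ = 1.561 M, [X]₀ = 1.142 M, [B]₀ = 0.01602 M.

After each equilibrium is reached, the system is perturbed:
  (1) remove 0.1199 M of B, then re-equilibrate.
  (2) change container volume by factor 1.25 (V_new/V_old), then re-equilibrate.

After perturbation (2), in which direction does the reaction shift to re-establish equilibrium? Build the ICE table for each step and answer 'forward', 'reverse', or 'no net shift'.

Q₀ = 4.0479e-04 vs Keq = 4.1310e+04 ⇒ Q<K, forward
Step 1:
                   C          J          X          B
  init        0.1747      1.561      1.142    0.01602
  Δ          -0.1747    -0.3494    -0.5241     0.3494
  eq      9.3312e-06      1.212     0.6179     0.3654
  solve Keq expr → x = 0.1747; check Q = 4.1310e+04
Then remove 0.1199 M of B.
Step 2:
                   C          J          X          B
  init    9.3312e-06      1.212     0.6179     0.2455
  Δ       -5.1183e-06 -1.0237e-05 -1.5355e-05 1.0237e-05
  eq      4.2129e-06      1.212     0.6179     0.2455
  solve Keq expr → x = 5.1183e-06; check Q = 4.1310e+04
Then change container volume by factor 1.25 (V_new/V_old).
Step 3:
                   C          J          X          B
  init    3.3703e-06     0.9693     0.4943     0.1964
  Δ       4.8563e-06 9.7126e-06 1.4569e-05 -9.7126e-06
  eq      8.2266e-06     0.9693     0.4943     0.1964
  solve Keq expr → x = -4.8563e-06; check Q = 4.1310e+04

Direction: reverse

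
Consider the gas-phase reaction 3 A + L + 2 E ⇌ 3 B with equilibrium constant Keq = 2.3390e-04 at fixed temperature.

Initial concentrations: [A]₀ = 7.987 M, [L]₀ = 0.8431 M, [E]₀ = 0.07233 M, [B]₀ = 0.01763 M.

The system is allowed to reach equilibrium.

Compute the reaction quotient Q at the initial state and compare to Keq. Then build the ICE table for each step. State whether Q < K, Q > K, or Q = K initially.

Q₀ = 2.4383e-06 vs Keq = 2.3390e-04 ⇒ Q<K, forward
Step 1:
                   A          L          E          B
  I            7.987     0.8431    0.07233    0.01763
  C         -0.04073   -0.01358   -0.02715    0.04073
  E            7.946     0.8295    0.04518    0.05836
  solve Keq expr → x = 0.01358; check Q = 2.3390e-04

Q₀ = 2.4383e-06; Q < K (proceeds forward)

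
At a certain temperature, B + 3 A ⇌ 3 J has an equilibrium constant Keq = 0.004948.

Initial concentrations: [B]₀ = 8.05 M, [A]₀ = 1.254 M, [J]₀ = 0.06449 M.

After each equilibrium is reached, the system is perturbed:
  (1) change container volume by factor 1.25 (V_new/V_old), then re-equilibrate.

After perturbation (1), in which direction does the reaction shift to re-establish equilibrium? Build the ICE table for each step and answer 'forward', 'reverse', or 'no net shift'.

Q₀ = 1.6896e-05 vs Keq = 0.004948 ⇒ Q<K, forward
Step 1:
                  B         A         J
  Initial      8.05     1.254   0.06449
  Change   -0.09008   -0.2702    0.2702
  Equil        7.96    0.9838    0.3347
  solve Keq expr → x = 0.09008; check Q = 0.004948
Then change container volume by factor 1.25 (V_new/V_old).
Step 2:
                  B         A         J
  Initial     6.368     0.787    0.2678
  Change   0.004846   0.01454  -0.01454
  Equil       6.373    0.8016    0.2532
  solve Keq expr → x = -0.004846; check Q = 0.004948

Direction: reverse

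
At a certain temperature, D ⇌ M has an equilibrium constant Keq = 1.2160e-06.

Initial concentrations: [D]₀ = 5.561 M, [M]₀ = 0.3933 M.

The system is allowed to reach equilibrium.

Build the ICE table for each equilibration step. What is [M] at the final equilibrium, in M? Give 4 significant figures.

Q₀ = 0.07072 vs Keq = 1.2160e-06 ⇒ Q>K, reverse
Step 1:
                   D          M
  init         5.561     0.3933
  Δ           0.3933    -0.3933
  eq           5.954 7.2404e-06
  solve Keq expr → x = -0.3933; check Q = 1.2160e-06

[M]_eq = 7.2404e-06 M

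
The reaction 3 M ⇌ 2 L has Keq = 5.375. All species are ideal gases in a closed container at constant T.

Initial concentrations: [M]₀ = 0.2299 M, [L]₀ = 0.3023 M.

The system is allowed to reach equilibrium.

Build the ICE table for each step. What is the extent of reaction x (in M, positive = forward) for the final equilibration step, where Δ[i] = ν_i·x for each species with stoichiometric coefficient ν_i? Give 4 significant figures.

Q₀ = 7.521 vs Keq = 5.375 ⇒ Q>K, reverse
Step 1:
                   M          L
  I           0.2299     0.3023
  C          0.01973   -0.01315
  E           0.2496     0.2891
  solve Keq expr → x = -0.006575; check Q = 5.375

x = -0.006575 M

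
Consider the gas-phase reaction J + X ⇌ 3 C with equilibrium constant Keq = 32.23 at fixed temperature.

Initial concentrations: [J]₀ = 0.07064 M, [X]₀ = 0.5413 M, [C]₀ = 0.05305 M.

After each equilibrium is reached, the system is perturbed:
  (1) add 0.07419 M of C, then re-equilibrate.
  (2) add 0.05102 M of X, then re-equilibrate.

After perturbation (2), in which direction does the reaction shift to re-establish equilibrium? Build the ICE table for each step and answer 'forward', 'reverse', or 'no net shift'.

Q₀ = 0.003905 vs Keq = 32.23 ⇒ Q<K, forward
Step 1:
                   J          X          C
  init       0.07064     0.5413    0.05305
  Δ         -0.06946   -0.06946     0.2084
  eq        0.001175     0.4718     0.2614
  solve Keq expr → x = 0.06946; check Q = 32.23
Then add 0.07419 M of C.
Step 2:
                   J          X          C
  init      0.001175     0.4718     0.3356
  Δ         0.001224   0.001224  -0.003673
  eq        0.002399     0.4731      0.332
  solve Keq expr → x = -0.001224; check Q = 32.23
Then add 0.05102 M of X.
Step 3:
                   J          X          C
  init      0.002399     0.5241      0.332
  Δ       -2.1974e-04 -2.1974e-04 6.5921e-04
  eq         0.00218     0.5239     0.3326
  solve Keq expr → x = 2.1974e-04; check Q = 32.23

Direction: forward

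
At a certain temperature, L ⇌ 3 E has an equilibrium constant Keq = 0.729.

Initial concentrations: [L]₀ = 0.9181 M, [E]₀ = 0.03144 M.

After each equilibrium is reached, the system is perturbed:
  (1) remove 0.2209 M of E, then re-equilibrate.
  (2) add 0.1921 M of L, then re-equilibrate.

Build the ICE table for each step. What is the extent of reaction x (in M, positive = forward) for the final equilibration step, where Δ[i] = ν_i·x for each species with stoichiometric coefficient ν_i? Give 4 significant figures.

Q₀ = 3.3850e-05 vs Keq = 0.729 ⇒ Q<K, forward
Step 1:
                    L           E
  Initial      0.9181     0.03144
  Change      -0.2516      0.7547
  Equil        0.6665      0.7862
  solve Keq expr → x = 0.2516; check Q = 0.729
Then remove 0.2209 M of E.
Step 2:
                    L           E
  Initial      0.6665      0.5653
  Change     -0.06484      0.1945
  Equil        0.6017      0.7598
  solve Keq expr → x = 0.06484; check Q = 0.729
Then add 0.1921 M of L.
Step 3:
                    L           E
  Initial      0.7938      0.7598
  Change     -0.02192     0.06577
  Equil        0.7719      0.8256
  solve Keq expr → x = 0.02192; check Q = 0.729

x = 0.02192 M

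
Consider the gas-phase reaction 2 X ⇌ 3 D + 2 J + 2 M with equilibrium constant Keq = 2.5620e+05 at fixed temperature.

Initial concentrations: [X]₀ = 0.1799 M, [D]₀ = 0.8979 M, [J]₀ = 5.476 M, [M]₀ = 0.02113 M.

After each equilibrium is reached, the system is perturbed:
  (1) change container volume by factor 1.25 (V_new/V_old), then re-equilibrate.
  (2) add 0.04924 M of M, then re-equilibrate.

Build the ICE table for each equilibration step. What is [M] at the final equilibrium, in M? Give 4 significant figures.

[M]_eq = 0.2084 M

Q₀ = 0.2995 vs Keq = 2.5620e+05 ⇒ Q<K, forward
Step 1:
                    X           D           J           M
  Initial      0.1799      0.8979       5.476     0.02113
  Change      -0.1771      0.2657      0.1771      0.1771
  Equil      0.002779       1.164       5.653      0.1983
  solve Keq expr → x = 0.08856; check Q = 2.5620e+05
Then change container volume by factor 1.25 (V_new/V_old).
Step 2:
                    X           D           J           M
  Initial    0.002223      0.9309       4.522      0.1586
  Change  -9.3989e-04     0.00141  9.3989e-04  9.3989e-04
  Equil      0.001283      0.9323       4.523      0.1595
  solve Keq expr → x = 4.6995e-04; check Q = 2.5620e+05
Then add 0.04924 M of M.
Step 3:
                    X           D           J           M
  Initial    0.001283      0.9323       4.523      0.2088
  Change   3.9123e-04 -5.8685e-04 -3.9123e-04 -3.9123e-04
  Equil      0.001675      0.9317       4.523      0.2084
  solve Keq expr → x = -1.9562e-04; check Q = 2.5620e+05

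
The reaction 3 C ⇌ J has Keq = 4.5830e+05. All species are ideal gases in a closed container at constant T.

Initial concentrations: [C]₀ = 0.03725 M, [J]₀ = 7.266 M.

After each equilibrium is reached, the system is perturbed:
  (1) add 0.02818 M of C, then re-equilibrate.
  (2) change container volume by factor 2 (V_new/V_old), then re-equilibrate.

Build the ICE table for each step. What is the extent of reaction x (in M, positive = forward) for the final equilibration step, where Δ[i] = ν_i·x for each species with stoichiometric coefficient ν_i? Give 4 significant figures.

Q₀ = 1.4058e+05 vs Keq = 4.5830e+05 ⇒ Q<K, forward
Step 1:
                   C          J
  init       0.03725      7.266
  Δ         -0.01212   0.004041
  eq         0.02513       7.27
  solve Keq expr → x = 0.004041; check Q = 4.5830e+05
Then add 0.02818 M of C.
Step 2:
                   C          J
  init       0.05331       7.27
  Δ         -0.02817    0.00939
  eq         0.02514      7.279
  solve Keq expr → x = 0.00939; check Q = 4.5830e+05
Then change container volume by factor 2 (V_new/V_old).
Step 3:
                   C          J
  init       0.01257       3.64
  Δ         0.007378  -0.002459
  eq         0.01995      3.637
  solve Keq expr → x = -0.002459; check Q = 4.5830e+05

x = -0.002459 M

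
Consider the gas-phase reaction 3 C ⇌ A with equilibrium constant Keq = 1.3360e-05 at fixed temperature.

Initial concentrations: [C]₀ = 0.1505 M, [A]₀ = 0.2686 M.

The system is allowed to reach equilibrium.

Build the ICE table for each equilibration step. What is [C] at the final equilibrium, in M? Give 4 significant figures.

[C]_eq = 0.9563 M

Q₀ = 78.79 vs Keq = 1.3360e-05 ⇒ Q>K, reverse
Step 1:
                  C         A
  Initial    0.1505    0.2686
  Change     0.8058   -0.2686
  Equil      0.9563 1.1683e-05
  solve Keq expr → x = -0.2686; check Q = 1.3360e-05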